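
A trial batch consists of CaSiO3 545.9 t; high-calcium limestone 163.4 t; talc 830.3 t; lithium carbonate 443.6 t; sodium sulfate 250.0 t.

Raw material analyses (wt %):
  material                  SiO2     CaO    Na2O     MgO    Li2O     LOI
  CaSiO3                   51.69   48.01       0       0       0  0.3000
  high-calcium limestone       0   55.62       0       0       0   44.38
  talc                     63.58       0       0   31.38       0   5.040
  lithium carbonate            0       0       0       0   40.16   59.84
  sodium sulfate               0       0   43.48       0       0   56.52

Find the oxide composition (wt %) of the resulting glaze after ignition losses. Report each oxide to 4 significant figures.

Glass mass = 1710 t (batch 2233 − LOI 522.8).
Composition: SiO2 47.36%, CaO 20.64%, Na2O 6.355%, MgO 15.23%, Li2O 10.42%

The whole derivation maintains exact precision from start to finish. Rounding to 4 significant figures extends to every intermediate as shown; every reported figure takes exactly one rounding; derived quantities are carried at full float precision (the yield, the totals, the five compositions, glass mass, LOI) from the weighed amounts for 1710 t of glass, as written in question or answer.
Mass of each oxide from the mix:
  SiO2: 545.9·0.5169 + 830.3·0.6358 = 810.1 t
  CaO: 545.9·0.4801 + 163.4·0.5562 = 353.0 t
  Na2O: 250.0·0.4348 = 108.7 t
  MgO: 830.3·0.3138 = 260.5 t
  Li2O: 443.6·0.4016 = 178.1 t
LOI: 545.9·0.003000 + 163.4·0.4438 + 830.3·0.05040 + 443.6·0.5984 + 250.0·0.5652 = 522.8 t
Net of LOI, the glass mass = 2233 − 522.8 = 1710 t (the oxide masses sum to this)
percent by weight: oxide/glass ×100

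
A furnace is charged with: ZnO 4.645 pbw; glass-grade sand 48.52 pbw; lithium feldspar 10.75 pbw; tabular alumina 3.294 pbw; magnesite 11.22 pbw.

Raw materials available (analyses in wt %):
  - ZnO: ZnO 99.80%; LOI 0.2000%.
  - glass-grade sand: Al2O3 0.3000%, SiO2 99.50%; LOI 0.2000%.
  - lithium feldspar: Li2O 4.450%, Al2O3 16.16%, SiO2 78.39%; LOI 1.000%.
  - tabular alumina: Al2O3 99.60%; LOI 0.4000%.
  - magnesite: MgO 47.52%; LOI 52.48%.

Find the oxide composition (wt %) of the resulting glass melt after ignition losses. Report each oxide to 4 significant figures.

Working values are printed rounded to four significant digits in the printout — each numeric step keeps exact precision in all steps; each reported value takes just one rounding; the derived quantities, which include the yield, five oxide percentages, totals, ignition loss, glass mass, are carried at full precision, as quoted within problem or answer, from the batch weights for 72.31 pbw of glass.
Oxide masses out of the charge:
  Li2O: 10.75·0.04450 = 0.4784 pbw
  ZnO: 4.645·0.9980 = 4.636 pbw
  MgO: 11.22·0.4752 = 5.332 pbw
  Al2O3: 48.52·0.003000 + 10.75·0.1616 + 3.294·0.9960 = 5.164 pbw
  SiO2: 48.52·0.9950 + 10.75·0.7839 = 56.70 pbw
LOI: 4.645·0.002000 + 48.52·0.002000 + 10.75·0.01000 + 3.294·0.004000 + 11.22·0.5248 = 6.115 pbw
Net of LOI, the glass mass = 78.43 − 6.115 = 72.31 pbw (the oxide masses sum to this)
wt % = oxide mass / glass mass × 100

Glass mass = 72.31 pbw (batch 78.43 − LOI 6.115).
Composition: Li2O 0.6615%, ZnO 6.411%, MgO 7.373%, Al2O3 7.141%, SiO2 78.41%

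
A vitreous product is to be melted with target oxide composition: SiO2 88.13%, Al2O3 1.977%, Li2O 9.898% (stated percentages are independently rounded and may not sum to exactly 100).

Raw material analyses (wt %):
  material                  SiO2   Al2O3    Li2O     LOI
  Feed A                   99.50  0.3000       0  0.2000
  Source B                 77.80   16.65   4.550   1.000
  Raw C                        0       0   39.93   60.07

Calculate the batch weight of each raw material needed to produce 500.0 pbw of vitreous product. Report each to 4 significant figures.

Batch per 500.0 pbw vitreous product:
  Feed A: 402.1 pbw
  Source B: 52.12 pbw
  Raw C: 118.0 pbw
Total batch = 572.2 pbw; LOI loss = 72.21 pbw; yield = 87.38%

All internal work runs at full precision from start to finish. Rounding to four significant figures governs every intermediate as printed. Every reported result is rounded just once; derived quantities, including the totals, the three compositions, yield, ignition loss, net glass mass, are recomputed from the weighed amounts per 500.0 pbw of glass in full precision, as quoted within the question or the answer.
Per-oxide target masses for 500.0 pbw vitreous product:
  SiO2: 88.13% × 500.0 = 440.6 pbw
  Al2O3: 1.977% × 500.0 = 9.885 pbw
  Li2O: 9.898% × 500.0 = 49.49 pbw
Per-oxide balance check with the batch weights as given, relative to the basis at hand (delivered sums recover each target once rounding is allowed for):
  SiO2: 402.1·0.9950 + 52.12·0.7780 = 440.6 pbw (target 440.6 pbw)
  Al2O3: 402.1·0.003000 + 52.12·0.1665 = 9.884 pbw (target 9.885 pbw)
  Li2O: 52.12·0.04550 + 118.0·0.3993 = 49.49 pbw (target 49.49 pbw)
Mass balance on the glass: total batch − LOI = 500.0 pbw (targets for the oxides total 500.0 pbw; against the stated basis, 500.0 pbw — a pure rounding effect).
Batch total: Σ batch = 572.2 pbw; the LOI term Σ batch·LOI equals 72.21 pbw; yield = glass ÷ total batch = 87.38%.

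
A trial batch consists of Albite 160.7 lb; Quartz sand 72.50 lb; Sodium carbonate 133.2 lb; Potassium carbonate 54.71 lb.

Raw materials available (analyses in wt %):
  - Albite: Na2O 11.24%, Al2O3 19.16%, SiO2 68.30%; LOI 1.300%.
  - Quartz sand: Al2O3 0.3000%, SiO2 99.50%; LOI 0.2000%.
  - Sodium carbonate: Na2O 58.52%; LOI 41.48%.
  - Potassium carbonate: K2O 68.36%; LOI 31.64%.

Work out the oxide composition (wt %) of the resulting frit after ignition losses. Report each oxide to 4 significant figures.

The working math carries full precision at every stage; intermediates are displayed, rounded to four significant digits, alongside each step; a single rounding yields each reported figure; derived quantities are recomputed from the batch weights at 346.3 lb of glass at full precision (the yield, ignition loss, totals, net glass mass, four oxide percentages) exactly as shown in problem or answer.
Mass of each oxide from the mix:
  Na2O: 160.7·0.1124 + 133.2·0.5852 = 96.01 lb
  K2O: 54.71·0.6836 = 37.40 lb
  Al2O3: 160.7·0.1916 + 72.50·0.003000 = 31.01 lb
  SiO2: 160.7·0.6830 + 72.50·0.9950 = 181.9 lb
LOI: 160.7·0.01300 + 72.50·0.002000 + 133.2·0.4148 + 54.71·0.3164 = 74.80 lb
Net of LOI, the glass mass = 421.1 − 74.80 = 346.3 lb (the oxide masses sum to this)
percent by weight: oxide/glass ×100

Glass mass = 346.3 lb (batch 421.1 − LOI 74.80).
Composition: Na2O 27.72%, K2O 10.80%, Al2O3 8.954%, SiO2 52.52%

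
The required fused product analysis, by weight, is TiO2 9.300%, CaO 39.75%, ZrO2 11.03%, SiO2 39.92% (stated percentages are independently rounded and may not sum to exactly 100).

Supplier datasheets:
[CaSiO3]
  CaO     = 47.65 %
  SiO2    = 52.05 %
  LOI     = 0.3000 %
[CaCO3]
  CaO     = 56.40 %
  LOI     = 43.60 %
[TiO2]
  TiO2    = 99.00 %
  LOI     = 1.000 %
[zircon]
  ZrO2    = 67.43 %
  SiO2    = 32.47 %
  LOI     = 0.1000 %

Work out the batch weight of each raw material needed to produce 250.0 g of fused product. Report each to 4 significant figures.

Batch per 250.0 g fused product:
  CaSiO3: 166.2 g
  CaCO3: 35.76 g
  TiO2: 23.48 g
  zircon: 40.89 g
Total batch = 266.3 g; LOI loss = 16.37 g; yield = 93.86%

The whole derivation runs at full precision at all times — working values are shown, with 4-significant-digit rounding, between the steps; each reported result is rounded only once. Derived quantities, including glass mass, the four compositions, yield, the totals, ignition loss, are rebuilt using the weight values per 250.0 g of glass in full float precision as written in the question or the answer.
Target masses of each oxide per 250.0 g fused product:
  TiO2: 9.300% × 250.0 = 23.25 g
  CaO: 39.75% × 250.0 = 99.38 g
  ZrO2: 11.03% × 250.0 = 27.58 g
  SiO2: 39.92% × 250.0 = 99.80 g
Oxide-by-oxide audit from the weights as reported, at the basis given (delivered sums recover each target exact up to rounding of places):
  TiO2: 23.48·0.9900 = 23.25 g (target 23.25 g)
  CaO: 166.2·0.4765 + 35.76·0.5640 = 99.36 g (target 99.38 g)
  ZrO2: 40.89·0.6743 = 27.57 g (target 27.58 g)
  SiO2: 166.2·0.5205 + 40.89·0.3247 = 99.78 g (target 99.80 g)
Auditing the glass mass value: Σ batch − LOI loss = 250.0 g (targets for the oxides total 250.0 g; the stated basis being 250.0 g — a pure rounding effect).
Adding the batch up: Σ batch = 266.3 g; ignition loss, Σ(batch × LOI) = 16.37 g; yield: glass divided by total = 93.86%.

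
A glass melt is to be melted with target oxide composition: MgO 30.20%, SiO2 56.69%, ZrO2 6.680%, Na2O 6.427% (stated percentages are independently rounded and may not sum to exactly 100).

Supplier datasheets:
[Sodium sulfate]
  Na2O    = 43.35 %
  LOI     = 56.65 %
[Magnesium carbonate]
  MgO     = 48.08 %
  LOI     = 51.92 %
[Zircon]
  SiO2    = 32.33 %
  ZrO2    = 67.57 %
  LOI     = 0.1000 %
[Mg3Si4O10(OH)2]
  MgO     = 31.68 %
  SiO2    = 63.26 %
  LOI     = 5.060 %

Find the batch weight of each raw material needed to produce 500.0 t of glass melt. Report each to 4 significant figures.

Batch per 500.0 t glass melt:
  Sodium sulfate: 74.13 t
  Magnesium carbonate: 35.47 t
  Zircon: 49.43 t
  Mg3Si4O10(OH)2: 422.8 t
Total batch = 581.8 t; LOI loss = 81.85 t; yield = 85.93%

All arithmetic runs at full precision at every stage — in-progress results are shown rounded to 4 significant figures within the worked lines. Exactly one rounding goes into every reported result; derived quantities are carried from the weighed amounts per 500.0 t of glass in exact precision (the four compositions, glass mass, LOI, totals, yield) as quoted within the problem or answer text.
The oxide mass targets at 500.0 t glass melt:
  MgO: 30.20% × 500.0 = 151.0 t
  SiO2: 56.69% × 500.0 = 283.4 t
  ZrO2: 6.680% × 500.0 = 33.40 t
  Na2O: 6.427% × 500.0 = 32.14 t
Sums-versus-targets review from the weights as reported, under the basis named above (delivered sums recover each target once rounding is allowed for):
  MgO: 35.47·0.4808 + 422.8·0.3168 = 151.0 t (target 151.0 t)
  SiO2: 49.43·0.3233 + 422.8·0.6326 = 283.4 t (target 283.4 t)
  ZrO2: 49.43·0.6757 = 33.40 t (target 33.40 t)
  Na2O: 74.13·0.4335 = 32.14 t (target 32.14 t)
Mass balance on the glass: total batch − LOI = 500.0 t (summing oxide targets gives 500.0 t; against the stated basis, 500.0 t — any gap is answer rounding).
Batch total: Σ batch = 581.8 t; ignition loss, Σ(batch × LOI) = 81.85 t; yield, glass over the total, = 85.93%.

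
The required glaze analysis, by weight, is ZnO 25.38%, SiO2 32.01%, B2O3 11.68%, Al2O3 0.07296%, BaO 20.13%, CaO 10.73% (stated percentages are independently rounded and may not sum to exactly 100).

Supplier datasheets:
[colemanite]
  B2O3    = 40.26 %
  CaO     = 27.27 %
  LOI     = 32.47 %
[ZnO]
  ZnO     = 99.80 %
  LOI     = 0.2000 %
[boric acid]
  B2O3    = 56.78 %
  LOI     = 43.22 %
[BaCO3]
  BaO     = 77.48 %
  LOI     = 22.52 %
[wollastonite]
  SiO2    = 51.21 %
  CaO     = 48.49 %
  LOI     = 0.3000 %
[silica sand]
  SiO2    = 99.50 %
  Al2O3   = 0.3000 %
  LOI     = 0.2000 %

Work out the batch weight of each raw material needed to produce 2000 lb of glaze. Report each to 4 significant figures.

The intermediate values are displayed rounded to 4 significant digits alongside each step. Full float precision is held in every operation. Each reported number includes exactly one rounding — the derived quantities (the six compositions, net glass mass, yield, totals, LOI) are computed at full float precision from the batch weights for 2000 lb of glass, as they appear in question or answer.
Oxide mass targets, per 2000 lb glaze:
  ZnO: 25.38% × 2000 = 507.6 lb
  SiO2: 32.01% × 2000 = 640.2 lb
  B2O3: 11.68% × 2000 = 233.6 lb
  Al2O3: 0.07296% × 2000 = 1.459 lb
  BaO: 20.13% × 2000 = 402.6 lb
  CaO: 10.73% × 2000 = 214.6 lb
Balance tally, oxide-wise, working from each reported weight, on the stated basis (summed amounts equal target values inside rounding margins):
  ZnO: 508.6·0.9980 = 507.6 lb (target 507.6 lb)
  SiO2: 305.1·0.5121 + 486.4·0.9950 = 640.2 lb (target 640.2 lb)
  B2O3: 244.5·0.4026 + 238.1·0.5678 = 233.6 lb (target 233.6 lb)
  Al2O3: 486.4·0.003000 = 1.459 lb (target 1.459 lb)
  BaO: 519.6·0.7748 = 402.6 lb (target 402.6 lb)
  CaO: 244.5·0.2727 + 305.1·0.4849 = 214.6 lb (target 214.6 lb)
The glass-mass cross-check: total charge less LOI = 2000 lb (the Σ of target masses is 2000 lb; basis as stated: 2000 lb — rounding explains the deltas).
Batch grand total — Σ batch = 2302 lb; LOI loss = Σ batch·LOI = 302.2 lb; yield, glass over the total, = 86.87%.

Batch per 2000 lb glaze:
  colemanite: 244.5 lb
  ZnO: 508.6 lb
  boric acid: 238.1 lb
  BaCO3: 519.6 lb
  wollastonite: 305.1 lb
  silica sand: 486.4 lb
Total batch = 2302 lb; LOI loss = 302.2 lb; yield = 86.87%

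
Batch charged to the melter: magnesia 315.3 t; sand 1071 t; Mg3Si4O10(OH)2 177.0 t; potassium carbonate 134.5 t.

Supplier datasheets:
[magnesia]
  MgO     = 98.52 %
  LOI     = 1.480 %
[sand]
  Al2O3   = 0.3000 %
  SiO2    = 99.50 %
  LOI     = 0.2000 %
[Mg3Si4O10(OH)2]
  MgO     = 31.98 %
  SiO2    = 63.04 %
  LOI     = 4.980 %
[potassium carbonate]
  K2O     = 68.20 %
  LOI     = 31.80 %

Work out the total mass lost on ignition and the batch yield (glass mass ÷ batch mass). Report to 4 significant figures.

The whole derivation runs at full float precision at all times — working values are displayed, with 4-significant-figure rounding, alongside each step. A single rounding yields every reported number; all derived quantities, which include glass mass, totals, yield, ignition loss, four oxide percentages, are rebuilt in full precision, as they appear in problem or answer, starting from the weights on 1639 t of glass.
Per-material ignition loss:
  magnesia: 315.3 × 0.01480 = 4.666 t
  sand: 1071 × 0.002000 = 2.142 t
  Mg3Si4O10(OH)2: 177.0 × 0.04980 = 8.815 t
  potassium carbonate: 134.5 × 0.3180 = 42.77 t
Total LOI = 58.39 t
Glass = batch − LOI = 1698 − 58.39 = 1639 t

LOI loss = 58.39 t; glass = 1639 t; yield = 96.56%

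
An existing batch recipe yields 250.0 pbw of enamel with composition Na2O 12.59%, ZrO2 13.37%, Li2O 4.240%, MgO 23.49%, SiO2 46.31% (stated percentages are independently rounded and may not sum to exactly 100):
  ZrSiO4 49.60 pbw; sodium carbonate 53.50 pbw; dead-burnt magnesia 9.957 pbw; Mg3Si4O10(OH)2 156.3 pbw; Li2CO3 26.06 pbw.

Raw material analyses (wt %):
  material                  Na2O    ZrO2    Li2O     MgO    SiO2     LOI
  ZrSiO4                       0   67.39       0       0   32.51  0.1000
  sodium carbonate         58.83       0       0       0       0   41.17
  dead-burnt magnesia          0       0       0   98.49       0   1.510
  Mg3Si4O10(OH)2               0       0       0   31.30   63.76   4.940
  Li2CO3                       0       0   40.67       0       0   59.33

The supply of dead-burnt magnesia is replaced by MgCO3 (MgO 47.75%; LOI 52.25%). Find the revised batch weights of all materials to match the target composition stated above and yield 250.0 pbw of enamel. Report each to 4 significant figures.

All arithmetic maintains full float precision at every stage; the intermediate values are shown, with 4-significant-figure rounding, between the steps — exactly one rounding is applied to every reported figure. The derived quantities are re-derived at exact precision (net glass mass, the five compositions, totals, ignition loss, yield) from the batch weights at 250.0 pbw of glass as quoted within the question or the answer.
Oxide-by-oxide targets in 250.0 pbw enamel:
  Na2O: 12.59% × 250.0 = 31.48 pbw
  ZrO2: 13.37% × 250.0 = 33.42 pbw
  Li2O: 4.240% × 250.0 = 10.60 pbw
  MgO: 23.49% × 250.0 = 58.72 pbw
  SiO2: 46.31% × 250.0 = 115.8 pbw
Sums-versus-targets review given the weights on record, against the basis in use (sums match the target masses modulo rounding of the values):
  Na2O: 53.50·0.5883 = 31.47 pbw (target 31.48 pbw)
  ZrO2: 49.60·0.6739 = 33.43 pbw (target 33.42 pbw)
  Li2O: 26.06·0.4067 = 10.60 pbw (target 10.60 pbw)
  MgO: 20.54·0.4775 + 156.3·0.3130 = 58.73 pbw (target 58.72 pbw)
  SiO2: 49.60·0.3251 + 156.3·0.6376 = 115.8 pbw (target 115.8 pbw)
The glass-mass cross-check: batch total minus LOI = 250.0 pbw (oxide target masses add up to 250.0 pbw; versus the stated basis of 250.0 pbw — gaps are rounding artifacts).
Total batch = Σ batch = 306.0 pbw; loss to ignition Σ batch·LOI = 55.99 pbw; the yield ratio, glass ÷ batch: 81.70%.

Revised batch per 250.0 pbw enamel:
  ZrSiO4: 49.60 pbw
  sodium carbonate: 53.50 pbw
  MgCO3: 20.54 pbw
  Mg3Si4O10(OH)2: 156.3 pbw
  Li2CO3: 26.06 pbw
Total batch = 306.0 pbw; LOI loss = 55.99 pbw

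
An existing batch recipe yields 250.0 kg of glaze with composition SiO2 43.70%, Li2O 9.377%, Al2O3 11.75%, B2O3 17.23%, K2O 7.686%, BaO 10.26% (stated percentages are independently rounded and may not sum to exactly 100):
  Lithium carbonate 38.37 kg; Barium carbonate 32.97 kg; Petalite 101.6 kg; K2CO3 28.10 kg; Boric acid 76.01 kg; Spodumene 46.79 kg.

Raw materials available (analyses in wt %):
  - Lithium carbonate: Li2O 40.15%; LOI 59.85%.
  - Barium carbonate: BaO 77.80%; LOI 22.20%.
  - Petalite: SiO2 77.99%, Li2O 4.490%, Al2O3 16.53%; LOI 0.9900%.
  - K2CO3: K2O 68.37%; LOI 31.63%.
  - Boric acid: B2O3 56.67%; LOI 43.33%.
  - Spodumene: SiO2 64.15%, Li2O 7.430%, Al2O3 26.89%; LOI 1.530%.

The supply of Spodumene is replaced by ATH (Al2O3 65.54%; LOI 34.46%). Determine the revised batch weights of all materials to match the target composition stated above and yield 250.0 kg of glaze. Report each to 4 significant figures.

The intermediate values are displayed, with 4-significant-figure rounding, when written out; the whole derivation holds full float precision all the way through; every reported result is rounded only once — all derived quantities are re-derived at exact precision (net glass mass, totals, LOI, six oxide percentages, the yield) from the weighed amounts per 250.0 kg of glass, as set out in either problem or answer.
Target oxide masses per 250.0 kg glaze:
  SiO2: 43.70% × 250.0 = 109.2 kg
  Li2O: 9.377% × 250.0 = 23.44 kg
  Al2O3: 11.75% × 250.0 = 29.38 kg
  B2O3: 17.23% × 250.0 = 43.08 kg
  K2O: 7.686% × 250.0 = 19.22 kg
  BaO: 10.26% × 250.0 = 25.65 kg
A balance pass over the oxides, applying the batch weights above, for the quoted basis mass (sum by sum, the targets are met net of answer rounding effects):
  SiO2: 140.1·0.7799 = 109.3 kg (target 109.2 kg)
  Li2O: 42.72·0.4015 + 140.1·0.04490 = 23.44 kg (target 23.44 kg)
  Al2O3: 140.1·0.1653 + 9.490·0.6554 = 29.38 kg (target 29.38 kg)
  B2O3: 76.01·0.5667 = 43.07 kg (target 43.08 kg)
  K2O: 28.10·0.6837 = 19.21 kg (target 19.22 kg)
  BaO: 32.97·0.7780 = 25.65 kg (target 25.65 kg)
Auditing the glass mass value: total batch − LOI = 250.0 kg (summing oxide targets gives 250.0 kg; against the stated basis, 250.0 kg — a pure rounding effect).
Batch total: Σ batch = 329.4 kg; Σ batch·LOI gives LOI loss = 79.37 kg; yield = glass ÷ total batch = 75.90%.

Revised batch per 250.0 kg glaze:
  Lithium carbonate: 42.72 kg
  Barium carbonate: 32.97 kg
  Petalite: 140.1 kg
  K2CO3: 28.10 kg
  Boric acid: 76.01 kg
  ATH: 9.490 kg
Total batch = 329.4 kg; LOI loss = 79.37 kg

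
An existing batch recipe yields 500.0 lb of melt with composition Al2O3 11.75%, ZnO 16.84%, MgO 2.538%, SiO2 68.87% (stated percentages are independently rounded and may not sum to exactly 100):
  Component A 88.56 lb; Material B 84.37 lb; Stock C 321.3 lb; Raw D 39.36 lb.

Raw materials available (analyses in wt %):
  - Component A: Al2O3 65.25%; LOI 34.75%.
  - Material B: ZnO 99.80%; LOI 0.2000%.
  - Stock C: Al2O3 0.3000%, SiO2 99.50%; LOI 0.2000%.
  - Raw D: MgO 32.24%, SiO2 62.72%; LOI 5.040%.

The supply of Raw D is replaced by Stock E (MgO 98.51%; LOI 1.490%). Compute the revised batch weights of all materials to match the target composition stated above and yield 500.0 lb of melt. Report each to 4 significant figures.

Revised batch per 500.0 lb melt:
  Component A: 88.45 lb
  Material B: 84.37 lb
  Stock C: 346.1 lb
  Stock E: 12.88 lb
Total batch = 531.8 lb; LOI loss = 31.79 lb

Mid-chain values are displayed, rounded to 4 significant digits, between the steps — each numeric step maintains exact precision through the solve — every reported value is rounded a single time. The derived quantities are rebuilt starting from the weights for 500.0 lb of glass at exact precision (glass mass, the four compositions, LOI, yield, the totals), as set out in the question or the answer.
Target masses of each oxide per 500.0 lb melt:
  Al2O3: 11.75% × 500.0 = 58.75 lb
  ZnO: 16.84% × 500.0 = 84.20 lb
  MgO: 2.538% × 500.0 = 12.69 lb
  SiO2: 68.87% × 500.0 = 344.4 lb
A balance pass over the oxides, from the weights as reported, at the basis given (sum by sum, the targets are met net of answer rounding effects):
  Al2O3: 88.45·0.6525 + 346.1·0.003000 = 58.75 lb (target 58.75 lb)
  ZnO: 84.37·0.9980 = 84.20 lb (target 84.20 lb)
  MgO: 12.88·0.9851 = 12.69 lb (target 12.69 lb)
  SiO2: 346.1·0.9950 = 344.4 lb (target 344.4 lb)
Glass-mass bookkeeping: total batch − LOI = 500.0 lb (the targets, summed, come to 500.0 lb; against the stated basis, 500.0 lb — differing by rounding only).
Batch grand total — Σ batch = 531.8 lb; LOI loss = Σ batch·LOI = 31.79 lb; glass ÷ batch gives a yield of 94.02%.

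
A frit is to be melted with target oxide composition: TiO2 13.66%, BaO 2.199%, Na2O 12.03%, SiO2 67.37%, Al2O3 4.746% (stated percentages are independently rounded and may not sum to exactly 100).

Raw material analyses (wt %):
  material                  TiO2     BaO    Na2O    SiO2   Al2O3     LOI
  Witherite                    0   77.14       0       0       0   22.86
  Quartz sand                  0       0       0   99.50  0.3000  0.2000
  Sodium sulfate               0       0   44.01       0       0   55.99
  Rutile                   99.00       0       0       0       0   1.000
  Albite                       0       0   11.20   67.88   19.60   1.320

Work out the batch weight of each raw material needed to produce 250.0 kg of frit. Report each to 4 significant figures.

Batch per 250.0 kg frit:
  Witherite: 7.127 kg
  Quartz sand: 129.3 kg
  Sodium sulfate: 53.43 kg
  Rutile: 34.49 kg
  Albite: 58.56 kg
Total batch = 282.9 kg; LOI loss = 32.92 kg; yield = 88.36%

Mid-chain values are shown, with 4-significant-figure rounding, between the steps; each numeric step holds full precision from start to finish; each reported value is rounded just once. Derived quantities, which include glass mass, ignition loss, the totals, yield, five oxide percentages, are re-derived at full precision, exactly as printed in question or answer, from the batch weights on 250.0 kg of glass.
Target masses of each oxide per 250.0 kg frit:
  TiO2: 13.66% × 250.0 = 34.15 kg
  BaO: 2.199% × 250.0 = 5.498 kg
  Na2O: 12.03% × 250.0 = 30.08 kg
  SiO2: 67.37% × 250.0 = 168.4 kg
  Al2O3: 4.746% × 250.0 = 11.86 kg
Sums-versus-targets review applying the batch weights above, versus the basis set out (sums match the target masses net of answer rounding effects):
  TiO2: 34.49·0.9900 = 34.15 kg (target 34.15 kg)
  BaO: 7.127·0.7714 = 5.498 kg (target 5.498 kg)
  Na2O: 53.43·0.4401 + 58.56·0.1120 = 30.07 kg (target 30.08 kg)
  SiO2: 129.3·0.9950 + 58.56·0.6788 = 168.4 kg (target 168.4 kg)
  Al2O3: 129.3·0.003000 + 58.56·0.1960 = 11.87 kg (target 11.86 kg)
Mass balance on the glass: batch Σ − ignition loss = 250.0 kg (the Σ of target masses is 250.0 kg; against the stated basis, 250.0 kg — gaps are rounding artifacts).
Batch total: Σ batch = 282.9 kg; Σ batch·LOI gives LOI loss = 32.92 kg; the yield ratio, glass ÷ batch: 88.36%.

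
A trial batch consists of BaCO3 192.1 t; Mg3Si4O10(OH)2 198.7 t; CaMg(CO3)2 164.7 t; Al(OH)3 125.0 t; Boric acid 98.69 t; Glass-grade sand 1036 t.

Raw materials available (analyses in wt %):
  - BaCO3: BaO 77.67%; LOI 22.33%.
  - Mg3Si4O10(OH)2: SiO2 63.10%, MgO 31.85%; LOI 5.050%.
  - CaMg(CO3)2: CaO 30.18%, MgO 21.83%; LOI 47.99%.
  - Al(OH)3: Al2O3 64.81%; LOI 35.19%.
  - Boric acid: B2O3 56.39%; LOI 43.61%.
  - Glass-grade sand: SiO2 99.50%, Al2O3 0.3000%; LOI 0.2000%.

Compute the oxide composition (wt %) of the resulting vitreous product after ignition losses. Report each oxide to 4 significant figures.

All internal work holds exact precision in every operation — mid-chain values are displayed with 4-significant-digit rounding when written out — every reported result receives exactly one rounding; the derived quantities, including LOI, net glass mass, yield, the six compositions, totals, are recomputed using the weight values on 1594 t of glass in full precision precisely as stated by the problem or the answer.
Per-oxide mass from batch:
  CaO: 164.7·0.3018 = 49.71 t
  BaO: 192.1·0.7767 = 149.2 t
  SiO2: 198.7·0.6310 + 1036·0.9950 = 1156 t
  B2O3: 98.69·0.5639 = 55.65 t
  MgO: 198.7·0.3185 + 164.7·0.2183 = 99.24 t
  Al2O3: 125.0·0.6481 + 1036·0.003000 = 84.12 t
LOI: 192.1·0.2233 + 198.7·0.05050 + 164.7·0.4799 + 125.0·0.3519 + 98.69·0.4361 + 1036·0.002000 = 221.1 t
The glass mass, total less LOI, = 1815 − 221.1 = 1594 t (= the summed oxide contributions)
each wt % is 100 × oxide ÷ glass

Glass mass = 1594 t (batch 1815 − LOI 221.1).
Composition: CaO 3.118%, BaO 9.360%, SiO2 72.53%, B2O3 3.491%, MgO 6.225%, Al2O3 5.277%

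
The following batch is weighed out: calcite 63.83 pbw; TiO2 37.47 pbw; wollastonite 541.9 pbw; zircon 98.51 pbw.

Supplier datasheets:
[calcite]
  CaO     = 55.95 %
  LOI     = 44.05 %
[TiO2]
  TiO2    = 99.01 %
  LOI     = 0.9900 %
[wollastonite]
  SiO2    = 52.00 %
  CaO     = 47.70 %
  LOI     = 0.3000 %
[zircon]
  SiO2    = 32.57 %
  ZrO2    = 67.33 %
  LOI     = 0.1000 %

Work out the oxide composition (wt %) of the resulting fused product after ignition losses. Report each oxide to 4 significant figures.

Glass mass = 711.5 pbw (batch 741.7 − LOI 30.21).
Composition: SiO2 44.11%, CaO 41.35%, TiO2 5.214%, ZrO2 9.322%

Intermediates are displayed, rounded to 4 significant digits, as written — the whole derivation keeps full precision from first step to last; exactly one rounding is applied to each reported value; the derived quantities, which include LOI, the totals, yield, glass mass, the four compositions, are recomputed in full precision, as quoted within question or answer, using the weight values for 711.5 pbw of glass.
Mass of each oxide from the mix:
  SiO2: 541.9·0.5200 + 98.51·0.3257 = 313.9 pbw
  CaO: 63.83·0.5595 + 541.9·0.4770 = 294.2 pbw
  TiO2: 37.47·0.9901 = 37.10 pbw
  ZrO2: 98.51·0.6733 = 66.33 pbw
LOI: 63.83·0.4405 + 37.47·0.009900 + 541.9·0.003000 + 98.51·0.001000 = 30.21 pbw
batch − LOI leaves glass = 741.7 − 30.21 = 711.5 pbw (consistent with Σ oxide mass)
percent share: oxide ÷ glass, ×100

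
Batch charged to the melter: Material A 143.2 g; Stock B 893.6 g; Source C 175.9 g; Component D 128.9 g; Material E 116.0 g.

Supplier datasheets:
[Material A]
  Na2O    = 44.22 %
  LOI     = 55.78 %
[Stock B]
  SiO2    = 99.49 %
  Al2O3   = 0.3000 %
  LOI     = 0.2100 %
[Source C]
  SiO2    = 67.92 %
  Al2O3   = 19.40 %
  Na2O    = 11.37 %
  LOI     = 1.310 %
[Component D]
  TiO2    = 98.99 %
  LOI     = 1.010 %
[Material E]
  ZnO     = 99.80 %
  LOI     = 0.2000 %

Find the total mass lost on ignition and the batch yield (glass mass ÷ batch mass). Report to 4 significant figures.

LOI loss = 85.59 g; glass = 1372 g; yield = 94.13%

Mid-chain values are shown, rounded to 4 significant digits, across the worked steps — the whole derivation runs at exact precision at every stage; every reported result takes a single rounding; the derived quantities are re-derived in exact precision (glass mass, the yield, the five compositions, totals, ignition loss) from the batch weights on 1372 g of glass, exactly as shown in the problem or the answer.
Each material's LOI contribution:
  Material A: 143.2 × 0.5578 = 79.88 g
  Stock B: 893.6 × 0.002100 = 1.877 g
  Source C: 175.9 × 0.01310 = 2.304 g
  Component D: 128.9 × 0.01010 = 1.302 g
  Material E: 116.0 × 0.002000 = 0.2320 g
Total LOI = 85.59 g
Glass = batch − LOI = 1458 − 85.59 = 1372 g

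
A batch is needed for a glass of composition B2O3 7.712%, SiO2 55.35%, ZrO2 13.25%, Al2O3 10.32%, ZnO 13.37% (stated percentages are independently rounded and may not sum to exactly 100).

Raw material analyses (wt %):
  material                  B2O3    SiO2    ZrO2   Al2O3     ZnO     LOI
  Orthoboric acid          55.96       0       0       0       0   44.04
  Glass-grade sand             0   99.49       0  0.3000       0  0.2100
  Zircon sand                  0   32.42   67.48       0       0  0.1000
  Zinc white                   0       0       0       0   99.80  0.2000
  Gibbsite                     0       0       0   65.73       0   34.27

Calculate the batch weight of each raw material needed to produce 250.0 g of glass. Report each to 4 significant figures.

Batch per 250.0 g glass:
  Orthoboric acid: 34.45 g
  Glass-grade sand: 123.1 g
  Zircon sand: 49.09 g
  Zinc white: 33.49 g
  Gibbsite: 38.69 g
Total batch = 278.8 g; LOI loss = 28.81 g; yield = 89.67%

Working values are shown with 4-significant-figure rounding within the worked lines; the whole derivation runs at full float precision all the way through — every reported figure takes just one rounding — the derived quantities are recomputed in exact precision (LOI, five oxide percentages, net glass mass, the yield, totals) from the weighed amounts at 250.0 g of glass, as they appear in problem or answer.
Oxide-by-oxide targets in 250.0 g glass:
  B2O3: 7.712% × 250.0 = 19.28 g
  SiO2: 55.35% × 250.0 = 138.4 g
  ZrO2: 13.25% × 250.0 = 33.12 g
  Al2O3: 10.32% × 250.0 = 25.80 g
  ZnO: 13.37% × 250.0 = 33.42 g
Checking each oxide sum per the reported batch figures, per the basis as stated (sum by sum, the targets are met once rounding is allowed for):
  B2O3: 34.45·0.5596 = 19.28 g (target 19.28 g)
  SiO2: 123.1·0.9949 + 49.09·0.3242 = 138.4 g (target 138.4 g)
  ZrO2: 49.09·0.6748 = 33.13 g (target 33.12 g)
  Al2O3: 123.1·0.003000 + 38.69·0.6573 = 25.80 g (target 25.80 g)
  ZnO: 33.49·0.9980 = 33.42 g (target 33.42 g)
The glass-mass cross-check: total batch − LOI = 250.0 g (per-oxide target masses sum to 250.0 g; the stated basis being 250.0 g — deltas are rounding alone).
Batch grand total — Σ batch = 278.8 g; LOI removed, Σ of batch·LOI: 28.81 g; yield, glass over the total, = 89.67%.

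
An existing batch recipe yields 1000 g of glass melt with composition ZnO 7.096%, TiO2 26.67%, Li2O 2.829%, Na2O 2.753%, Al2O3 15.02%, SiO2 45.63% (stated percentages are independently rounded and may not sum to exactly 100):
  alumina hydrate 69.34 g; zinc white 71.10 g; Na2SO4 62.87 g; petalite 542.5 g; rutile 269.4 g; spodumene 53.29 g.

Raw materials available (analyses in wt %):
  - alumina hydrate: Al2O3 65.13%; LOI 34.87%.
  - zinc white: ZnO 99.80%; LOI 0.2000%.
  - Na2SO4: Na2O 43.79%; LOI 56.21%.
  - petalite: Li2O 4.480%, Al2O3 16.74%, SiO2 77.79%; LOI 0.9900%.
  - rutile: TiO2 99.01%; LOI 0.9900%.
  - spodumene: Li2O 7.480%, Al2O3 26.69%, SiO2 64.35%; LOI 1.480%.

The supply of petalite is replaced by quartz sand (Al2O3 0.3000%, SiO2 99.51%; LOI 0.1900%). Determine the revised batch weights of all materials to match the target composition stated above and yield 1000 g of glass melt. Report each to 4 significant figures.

Mid-chain values appear rounded off to 4 significant figures when written out — each numeric step carries full float precision throughout — every reported value receives exactly one rounding. Derived quantities, including six oxide percentages, LOI, the totals, glass mass, yield, are recomputed from the weighed amounts at 1000 g of glass in full float precision as set out in the problem or the answer.
Oxide mass targets, per 1000 g glass melt:
  ZnO: 7.096% × 1000 = 70.96 g
  TiO2: 26.67% × 1000 = 266.7 g
  Li2O: 2.829% × 1000 = 28.29 g
  Na2O: 2.753% × 1000 = 27.53 g
  Al2O3: 15.02% × 1000 = 150.2 g
  SiO2: 45.63% × 1000 = 456.3 g
Balance tally, oxide-wise, per the reported batch figures, for the quoted basis mass (each sum matches its target mass once rounding is allowed for):
  ZnO: 71.10·0.9980 = 70.96 g (target 70.96 g)
  TiO2: 269.4·0.9901 = 266.7 g (target 266.7 g)
  Li2O: 378.2·0.07480 = 28.29 g (target 28.29 g)
  Na2O: 62.87·0.4379 = 27.53 g (target 27.53 g)
  Al2O3: 74.64·0.6513 + 214.0·0.003000 + 378.2·0.2669 = 150.2 g (target 150.2 g)
  SiO2: 214.0·0.9951 + 378.2·0.6435 = 456.3 g (target 456.3 g)
Mass balance on the glass: total charge less LOI = 1000 g (the Σ of target masses is 1000 g; stated basis 1000 g — a pure rounding effect).
Adding the batch up: Σ batch = 1070 g; LOI removed, Σ of batch·LOI: 70.18 g; glass ÷ batch gives a yield of 93.44%.

Revised batch per 1000 g glass melt:
  alumina hydrate: 74.64 g
  zinc white: 71.10 g
  Na2SO4: 62.87 g
  quartz sand: 214.0 g
  rutile: 269.4 g
  spodumene: 378.2 g
Total batch = 1070 g; LOI loss = 70.18 g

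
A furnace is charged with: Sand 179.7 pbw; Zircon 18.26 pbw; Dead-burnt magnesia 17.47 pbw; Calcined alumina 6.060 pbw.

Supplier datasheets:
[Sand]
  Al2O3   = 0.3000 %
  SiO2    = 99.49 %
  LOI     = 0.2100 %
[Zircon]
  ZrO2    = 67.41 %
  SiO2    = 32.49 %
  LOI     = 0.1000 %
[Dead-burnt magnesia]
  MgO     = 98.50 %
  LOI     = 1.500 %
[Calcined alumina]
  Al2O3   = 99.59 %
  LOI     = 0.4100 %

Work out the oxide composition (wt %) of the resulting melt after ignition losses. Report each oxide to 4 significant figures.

Glass mass = 220.8 pbw (batch 221.5 − LOI 0.6825).
Composition: MgO 7.793%, Al2O3 2.977%, ZrO2 5.575%, SiO2 83.65%

The working math keeps full float precision at each step. Working values are displayed, rounded to 4 significant figures, within the worked lines; every reported figure is rounded exactly once; derived quantities (the yield, ignition loss, the totals, four oxide percentages, net glass mass) are re-derived in full float precision from the weighed amounts on 220.8 pbw of glass as given in the problem or answer text.
What the batch supplies per oxide:
  MgO: 17.47·0.9850 = 17.21 pbw
  Al2O3: 179.7·0.003000 + 6.060·0.9959 = 6.574 pbw
  ZrO2: 18.26·0.6741 = 12.31 pbw
  SiO2: 179.7·0.9949 + 18.26·0.3249 = 184.7 pbw
LOI: 179.7·0.002100 + 18.26·0.001000 + 17.47·0.01500 + 6.060·0.004100 = 0.6825 pbw
batch − LOI leaves glass = 221.5 − 0.6825 = 220.8 pbw (= Σ oxide masses)
wt % = 100 × oxide mass / glass mass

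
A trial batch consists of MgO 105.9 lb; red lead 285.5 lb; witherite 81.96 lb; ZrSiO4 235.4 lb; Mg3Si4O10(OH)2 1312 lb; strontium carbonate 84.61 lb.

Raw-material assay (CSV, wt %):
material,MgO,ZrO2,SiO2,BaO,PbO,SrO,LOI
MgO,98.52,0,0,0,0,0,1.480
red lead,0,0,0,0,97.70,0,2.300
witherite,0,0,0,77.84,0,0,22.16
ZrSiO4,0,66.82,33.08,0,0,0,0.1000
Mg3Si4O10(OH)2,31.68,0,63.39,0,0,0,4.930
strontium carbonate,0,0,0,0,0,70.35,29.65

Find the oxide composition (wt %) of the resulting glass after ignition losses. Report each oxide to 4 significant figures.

Glass mass = 1989 lb (batch 2105 − LOI 116.3).
Composition: MgO 26.14%, ZrO2 7.908%, SiO2 45.73%, BaO 3.207%, PbO 14.02%, SrO 2.993%

Working values are displayed with 4-significant-digit rounding within the worked lines — full float precision is kept from start to finish. Each reported number is rounded only once. All derived quantities, including six oxide percentages, the totals, yield, LOI, net glass mass, are carried from the weighed amounts on 1989 lb of glass in full float precision as set out in either problem or answer.
What the batch supplies per oxide:
  MgO: 105.9·0.9852 + 1312·0.3168 = 520.0 lb
  ZrO2: 235.4·0.6682 = 157.3 lb
  SiO2: 235.4·0.3308 + 1312·0.6339 = 909.5 lb
  BaO: 81.96·0.7784 = 63.80 lb
  PbO: 285.5·0.9770 = 278.9 lb
  SrO: 84.61·0.7035 = 59.52 lb
LOI: 105.9·0.01480 + 285.5·0.02300 + 81.96·0.2216 + 235.4·0.001000 + 1312·0.04930 + 84.61·0.2965 = 116.3 lb
Glass = total batch minus LOI = 2105 − 116.3 = 1989 lb (matching Σ of the oxides)
wt %: oxide over glass, times 100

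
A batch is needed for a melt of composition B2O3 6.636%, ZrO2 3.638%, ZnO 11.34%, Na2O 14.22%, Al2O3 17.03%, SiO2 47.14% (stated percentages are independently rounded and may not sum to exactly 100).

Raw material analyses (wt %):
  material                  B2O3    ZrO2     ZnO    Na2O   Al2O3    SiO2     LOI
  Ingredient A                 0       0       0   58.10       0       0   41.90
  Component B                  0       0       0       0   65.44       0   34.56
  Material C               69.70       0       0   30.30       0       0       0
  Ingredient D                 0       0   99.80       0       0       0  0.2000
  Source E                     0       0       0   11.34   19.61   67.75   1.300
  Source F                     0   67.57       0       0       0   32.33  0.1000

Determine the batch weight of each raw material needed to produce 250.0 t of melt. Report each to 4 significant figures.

Working values appear, rounded to 4 significant figures, alongside each step; exact precision is carried in every operation — each reported number is rounded exactly once. Derived quantities are recomputed starting from the weights per 250.0 t of glass in exact precision (totals, yield, net glass mass, six oxide percentages, LOI) as they appear in the problem or the answer.
Oxide-by-oxide targets in 250.0 t melt:
  B2O3: 6.636% × 250.0 = 16.59 t
  ZrO2: 3.638% × 250.0 = 9.095 t
  ZnO: 11.34% × 250.0 = 28.35 t
  Na2O: 14.22% × 250.0 = 35.55 t
  Al2O3: 17.03% × 250.0 = 42.58 t
  SiO2: 47.14% × 250.0 = 117.8 t
Oxide-by-oxide audit with the batch weights as given, under the basis named above (sum by sum, the targets are met given rounding of the digits):
  B2O3: 23.80·0.6970 = 16.59 t (target 16.59 t)
  ZrO2: 13.46·0.6757 = 9.095 t (target 9.095 t)
  ZnO: 28.41·0.9980 = 28.35 t (target 28.35 t)
  Na2O: 16.08·0.5810 + 23.80·0.3030 + 167.5·0.1134 = 35.55 t (target 35.55 t)
  Al2O3: 14.86·0.6544 + 167.5·0.1961 = 42.57 t (target 42.58 t)
  SiO2: 167.5·0.6775 + 13.46·0.3233 = 117.8 t (target 117.8 t)
Glass-mass closure: total batch − LOI = 250.0 t (the targets, summed, come to 250.0 t; basis as stated: 250.0 t — rounding explains the deltas).
Batch grand total — Σ batch = 264.1 t; Σ batch·LOI gives LOI loss = 14.12 t; yield: glass divided by total = 94.65%.

Batch per 250.0 t melt:
  Ingredient A: 16.08 t
  Component B: 14.86 t
  Material C: 23.80 t
  Ingredient D: 28.41 t
  Source E: 167.5 t
  Source F: 13.46 t
Total batch = 264.1 t; LOI loss = 14.12 t; yield = 94.65%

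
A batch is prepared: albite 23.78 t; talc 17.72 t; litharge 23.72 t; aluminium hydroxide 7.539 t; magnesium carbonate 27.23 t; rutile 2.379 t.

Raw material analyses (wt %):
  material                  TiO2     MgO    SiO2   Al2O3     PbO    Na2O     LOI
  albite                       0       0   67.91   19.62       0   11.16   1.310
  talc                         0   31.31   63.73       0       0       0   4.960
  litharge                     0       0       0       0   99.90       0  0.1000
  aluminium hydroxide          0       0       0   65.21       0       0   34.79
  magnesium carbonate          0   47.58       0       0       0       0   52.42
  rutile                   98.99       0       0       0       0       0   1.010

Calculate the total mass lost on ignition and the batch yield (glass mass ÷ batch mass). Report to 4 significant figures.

LOI loss = 18.13 t; glass = 84.23 t; yield = 82.28%

All internal work carries full float precision from first step to last; working values appear (rounded to four significant digits) at each printed step — exactly one rounding goes into every reported result; derived quantities (the six compositions, net glass mass, LOI, totals, yield) are recomputed using the weight values per 84.23 t of glass in exact precision as they appear in problem or answer.
Per-material ignition loss:
  albite: 23.78 × 0.01310 = 0.3115 t
  talc: 17.72 × 0.04960 = 0.8789 t
  litharge: 23.72 × 0.001000 = 0.02372 t
  aluminium hydroxide: 7.539 × 0.3479 = 2.623 t
  magnesium carbonate: 27.23 × 0.5242 = 14.27 t
  rutile: 2.379 × 0.01010 = 0.02403 t
Total LOI = 18.13 t
Glass = batch − LOI = 102.4 − 18.13 = 84.23 t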